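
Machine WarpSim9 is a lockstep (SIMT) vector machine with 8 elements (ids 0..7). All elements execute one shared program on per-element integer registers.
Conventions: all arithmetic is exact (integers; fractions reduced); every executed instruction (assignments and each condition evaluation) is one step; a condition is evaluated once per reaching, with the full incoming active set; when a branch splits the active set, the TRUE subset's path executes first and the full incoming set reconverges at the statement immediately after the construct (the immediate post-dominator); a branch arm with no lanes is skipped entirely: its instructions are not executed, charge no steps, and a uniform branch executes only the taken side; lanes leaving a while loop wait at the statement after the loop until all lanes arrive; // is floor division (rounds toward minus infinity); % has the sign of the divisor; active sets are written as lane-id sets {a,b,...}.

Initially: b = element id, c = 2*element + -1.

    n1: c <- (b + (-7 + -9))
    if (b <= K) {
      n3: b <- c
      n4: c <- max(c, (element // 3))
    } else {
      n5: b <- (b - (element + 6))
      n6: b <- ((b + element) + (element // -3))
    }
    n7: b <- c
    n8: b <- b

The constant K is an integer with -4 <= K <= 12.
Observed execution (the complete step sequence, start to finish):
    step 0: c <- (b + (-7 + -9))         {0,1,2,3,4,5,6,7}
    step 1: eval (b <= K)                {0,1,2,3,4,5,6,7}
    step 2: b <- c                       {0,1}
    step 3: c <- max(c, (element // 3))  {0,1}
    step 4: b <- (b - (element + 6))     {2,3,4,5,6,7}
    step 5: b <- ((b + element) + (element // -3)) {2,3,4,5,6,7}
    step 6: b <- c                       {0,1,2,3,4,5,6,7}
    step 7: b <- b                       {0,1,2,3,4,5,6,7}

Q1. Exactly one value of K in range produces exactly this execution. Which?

Answer: K = 1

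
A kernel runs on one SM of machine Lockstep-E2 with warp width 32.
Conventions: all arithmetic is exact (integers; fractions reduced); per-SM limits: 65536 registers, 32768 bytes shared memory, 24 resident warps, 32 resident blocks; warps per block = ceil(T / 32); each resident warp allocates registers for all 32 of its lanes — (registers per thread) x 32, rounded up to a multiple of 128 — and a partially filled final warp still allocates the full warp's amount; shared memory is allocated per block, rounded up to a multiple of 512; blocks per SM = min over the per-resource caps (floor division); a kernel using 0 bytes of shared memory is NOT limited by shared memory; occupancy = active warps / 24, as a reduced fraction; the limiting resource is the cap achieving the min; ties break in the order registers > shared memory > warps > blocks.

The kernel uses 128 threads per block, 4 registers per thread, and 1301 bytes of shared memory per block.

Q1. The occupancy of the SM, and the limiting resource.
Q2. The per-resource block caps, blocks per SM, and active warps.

Answer: occupancy 1, limited by warps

registers: 128 blocks
shared memory: 21 blocks
warps: 6 blocks
blocks: 32 blocks

Answer: 6 blocks, 24 active warps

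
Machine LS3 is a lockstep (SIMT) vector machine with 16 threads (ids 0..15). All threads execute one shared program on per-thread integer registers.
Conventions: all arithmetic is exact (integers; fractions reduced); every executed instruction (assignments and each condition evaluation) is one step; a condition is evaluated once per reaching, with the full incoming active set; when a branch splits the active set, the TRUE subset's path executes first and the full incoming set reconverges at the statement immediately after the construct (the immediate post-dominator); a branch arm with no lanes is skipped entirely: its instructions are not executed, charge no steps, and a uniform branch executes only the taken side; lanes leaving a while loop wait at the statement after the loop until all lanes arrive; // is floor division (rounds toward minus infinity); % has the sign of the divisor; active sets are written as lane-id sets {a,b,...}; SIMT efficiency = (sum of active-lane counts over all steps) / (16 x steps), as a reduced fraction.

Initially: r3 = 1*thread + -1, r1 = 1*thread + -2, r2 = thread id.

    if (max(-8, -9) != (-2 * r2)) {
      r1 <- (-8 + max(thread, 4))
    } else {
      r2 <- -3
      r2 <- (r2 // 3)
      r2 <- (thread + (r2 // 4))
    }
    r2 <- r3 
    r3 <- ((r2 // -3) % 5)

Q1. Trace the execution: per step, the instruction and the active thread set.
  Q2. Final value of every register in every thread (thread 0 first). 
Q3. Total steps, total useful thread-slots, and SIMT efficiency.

step 0: eval (max(-8, -9) != (-2 * r2)) {0,1,2,3,4,5,6,7,8,9,10,11,12,13,14,15}
step 1: r1 <- (-8 + max(thread, 4))  {0,1,2,3,5,6,7,8,9,10,11,12,13,14,15}
step 2: r2 <- -3                     {4}
step 3: r2 <- (r2 // 3)              {4}
step 4: r2 <- (thread + (r2 // 4))   {4}
step 5: r2 <- r3                     {0,1,2,3,4,5,6,7,8,9,10,11,12,13,14,15}
step 6: r3 <- ((r2 // -3) % 5)       {0,1,2,3,4,5,6,7,8,9,10,11,12,13,14,15}

Answer: 7 steps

r3: 0,0,4,4,4,3,3,3,2,2,2,1,1,1,0,0
r1: -4,-4,-4,-4,2,-3,-2,-1,0,1,2,3,4,5,6,7
r2: -1,0,1,2,3,4,5,6,7,8,9,10,11,12,13,14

steps = 7; useful = 66; efficiency = 66/112 = 33/56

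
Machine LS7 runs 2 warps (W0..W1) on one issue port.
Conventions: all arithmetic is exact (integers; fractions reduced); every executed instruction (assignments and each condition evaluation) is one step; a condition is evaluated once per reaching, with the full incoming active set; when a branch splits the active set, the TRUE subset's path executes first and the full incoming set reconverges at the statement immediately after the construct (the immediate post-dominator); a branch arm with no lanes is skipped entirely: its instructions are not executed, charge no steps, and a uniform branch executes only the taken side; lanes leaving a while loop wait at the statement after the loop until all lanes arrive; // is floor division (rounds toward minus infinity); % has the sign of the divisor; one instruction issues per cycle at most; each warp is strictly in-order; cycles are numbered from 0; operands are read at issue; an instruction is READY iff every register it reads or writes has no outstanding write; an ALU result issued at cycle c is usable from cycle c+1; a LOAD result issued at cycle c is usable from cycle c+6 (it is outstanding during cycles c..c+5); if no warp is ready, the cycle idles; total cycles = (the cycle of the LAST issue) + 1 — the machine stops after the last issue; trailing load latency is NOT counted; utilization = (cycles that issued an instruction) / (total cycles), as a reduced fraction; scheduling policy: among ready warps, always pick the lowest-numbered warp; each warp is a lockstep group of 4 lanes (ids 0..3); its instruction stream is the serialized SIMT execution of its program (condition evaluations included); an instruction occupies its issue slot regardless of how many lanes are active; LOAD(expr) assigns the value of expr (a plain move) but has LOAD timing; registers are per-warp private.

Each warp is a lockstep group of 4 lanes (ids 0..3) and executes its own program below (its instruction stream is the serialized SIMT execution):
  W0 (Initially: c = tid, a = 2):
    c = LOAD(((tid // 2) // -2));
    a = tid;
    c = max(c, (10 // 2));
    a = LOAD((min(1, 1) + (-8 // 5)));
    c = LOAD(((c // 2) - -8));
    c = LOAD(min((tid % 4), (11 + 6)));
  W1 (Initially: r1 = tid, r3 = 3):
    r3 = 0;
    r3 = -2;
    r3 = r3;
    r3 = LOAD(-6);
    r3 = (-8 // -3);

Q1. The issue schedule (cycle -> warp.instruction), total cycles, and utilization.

cycle 0: W0.I0
cycle 1: W0.I1
cycle 2: W1.I0
cycle 3: W1.I1
cycle 4: W1.I2
cycle 5: W1.I3
cycle 6: W0.I2
cycle 7: W0.I3
cycle 8: W0.I4
cycle 9: idle
cycle 10: idle
cycle 11: W1.I4
cycle 12: idle
cycle 13: idle
cycle 14: W0.I5

Answer: 15 cycles, utilization 11/15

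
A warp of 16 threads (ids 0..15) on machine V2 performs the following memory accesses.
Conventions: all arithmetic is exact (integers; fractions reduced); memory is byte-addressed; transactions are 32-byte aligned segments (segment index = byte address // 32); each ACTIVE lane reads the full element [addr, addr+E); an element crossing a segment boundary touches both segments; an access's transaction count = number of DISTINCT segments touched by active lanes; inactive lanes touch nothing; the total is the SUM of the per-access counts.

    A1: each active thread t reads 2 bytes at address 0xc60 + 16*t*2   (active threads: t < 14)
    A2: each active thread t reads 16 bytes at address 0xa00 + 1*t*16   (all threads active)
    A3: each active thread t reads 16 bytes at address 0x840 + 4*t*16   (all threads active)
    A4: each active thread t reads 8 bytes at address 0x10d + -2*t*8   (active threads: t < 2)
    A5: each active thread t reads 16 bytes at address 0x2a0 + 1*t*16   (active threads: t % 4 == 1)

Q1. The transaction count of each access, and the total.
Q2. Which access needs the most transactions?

A1: 14 transactions
A2: 8 transactions
A3: 16 transactions
A4: 2 transactions
A5: 4 transactions

Answer: 14,8,16,2,4; total 44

Answer: A3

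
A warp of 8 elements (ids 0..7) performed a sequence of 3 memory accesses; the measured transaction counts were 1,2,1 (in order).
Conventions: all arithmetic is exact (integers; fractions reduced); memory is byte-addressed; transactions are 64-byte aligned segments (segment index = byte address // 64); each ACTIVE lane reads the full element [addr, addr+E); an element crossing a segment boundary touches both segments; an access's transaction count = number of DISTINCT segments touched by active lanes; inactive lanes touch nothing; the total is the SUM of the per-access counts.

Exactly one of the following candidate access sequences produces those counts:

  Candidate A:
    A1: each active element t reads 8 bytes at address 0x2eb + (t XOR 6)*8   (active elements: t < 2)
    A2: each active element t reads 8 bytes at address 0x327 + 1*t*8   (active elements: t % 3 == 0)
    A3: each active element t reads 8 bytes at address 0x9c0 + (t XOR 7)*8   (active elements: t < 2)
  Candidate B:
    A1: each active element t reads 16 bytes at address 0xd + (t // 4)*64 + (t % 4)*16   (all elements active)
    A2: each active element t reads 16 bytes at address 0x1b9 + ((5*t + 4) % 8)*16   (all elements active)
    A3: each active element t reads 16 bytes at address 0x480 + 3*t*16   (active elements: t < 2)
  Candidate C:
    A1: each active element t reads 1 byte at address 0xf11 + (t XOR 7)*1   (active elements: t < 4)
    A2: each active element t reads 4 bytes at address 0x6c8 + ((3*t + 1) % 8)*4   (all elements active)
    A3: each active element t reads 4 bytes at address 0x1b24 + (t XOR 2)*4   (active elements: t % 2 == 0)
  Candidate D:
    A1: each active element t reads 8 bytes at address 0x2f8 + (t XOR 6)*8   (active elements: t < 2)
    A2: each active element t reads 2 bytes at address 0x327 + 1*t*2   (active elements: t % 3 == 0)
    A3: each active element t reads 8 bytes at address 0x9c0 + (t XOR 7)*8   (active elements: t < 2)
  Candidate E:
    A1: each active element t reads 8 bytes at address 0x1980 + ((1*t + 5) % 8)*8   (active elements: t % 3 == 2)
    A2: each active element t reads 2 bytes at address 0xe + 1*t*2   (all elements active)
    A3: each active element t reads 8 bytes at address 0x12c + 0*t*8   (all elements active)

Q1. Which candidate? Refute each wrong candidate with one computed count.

B: A1 gives 3 transactions, not 1
C: A2 gives 1 transaction, not 2
D: A2 gives 1 transaction, not 2
E: A2 gives 1 transaction, not 2
A: all counts match (1,2,1)

Answer: A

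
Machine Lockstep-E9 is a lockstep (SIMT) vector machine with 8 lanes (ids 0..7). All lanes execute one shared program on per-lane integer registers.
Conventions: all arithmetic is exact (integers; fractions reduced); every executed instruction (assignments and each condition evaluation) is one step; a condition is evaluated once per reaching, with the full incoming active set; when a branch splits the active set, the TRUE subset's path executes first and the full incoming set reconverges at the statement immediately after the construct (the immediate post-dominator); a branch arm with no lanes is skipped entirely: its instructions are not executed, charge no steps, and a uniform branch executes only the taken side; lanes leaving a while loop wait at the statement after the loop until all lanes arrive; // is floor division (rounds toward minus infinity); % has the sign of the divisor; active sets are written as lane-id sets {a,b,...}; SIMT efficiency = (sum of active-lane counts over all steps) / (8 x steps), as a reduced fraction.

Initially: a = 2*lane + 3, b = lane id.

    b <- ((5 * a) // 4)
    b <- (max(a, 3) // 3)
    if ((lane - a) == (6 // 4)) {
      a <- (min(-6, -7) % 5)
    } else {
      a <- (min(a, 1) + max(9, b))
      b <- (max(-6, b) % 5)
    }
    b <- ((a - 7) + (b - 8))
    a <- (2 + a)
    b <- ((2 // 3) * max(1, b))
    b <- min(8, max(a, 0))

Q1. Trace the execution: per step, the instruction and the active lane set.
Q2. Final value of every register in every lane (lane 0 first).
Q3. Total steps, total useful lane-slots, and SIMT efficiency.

step 0: b <- ((5 * a) // 4)          {0,1,2,3,4,5,6,7}
step 1: b <- (max(a, 3) // 3)        {0,1,2,3,4,5,6,7}
step 2: eval ((lane - a) == (6 // 4)) {0,1,2,3,4,5,6,7}
step 3: a <- (min(a, 1) + max(9, b)) {0,1,2,3,4,5,6,7}
step 4: b <- (max(-6, b) % 5)        {0,1,2,3,4,5,6,7}
step 5: b <- ((a - 7) + (b - 8))     {0,1,2,3,4,5,6,7}
step 6: a <- (2 + a)                 {0,1,2,3,4,5,6,7}
step 7: b <- ((2 // 3) * max(1, b))  {0,1,2,3,4,5,6,7}
step 8: b <- min(8, max(a, 0))       {0,1,2,3,4,5,6,7}

Answer: 9 steps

a: 12,12,12,12,12,12,12,12
b: 8,8,8,8,8,8,8,8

steps = 9; useful = 72; efficiency = 72/72 = 1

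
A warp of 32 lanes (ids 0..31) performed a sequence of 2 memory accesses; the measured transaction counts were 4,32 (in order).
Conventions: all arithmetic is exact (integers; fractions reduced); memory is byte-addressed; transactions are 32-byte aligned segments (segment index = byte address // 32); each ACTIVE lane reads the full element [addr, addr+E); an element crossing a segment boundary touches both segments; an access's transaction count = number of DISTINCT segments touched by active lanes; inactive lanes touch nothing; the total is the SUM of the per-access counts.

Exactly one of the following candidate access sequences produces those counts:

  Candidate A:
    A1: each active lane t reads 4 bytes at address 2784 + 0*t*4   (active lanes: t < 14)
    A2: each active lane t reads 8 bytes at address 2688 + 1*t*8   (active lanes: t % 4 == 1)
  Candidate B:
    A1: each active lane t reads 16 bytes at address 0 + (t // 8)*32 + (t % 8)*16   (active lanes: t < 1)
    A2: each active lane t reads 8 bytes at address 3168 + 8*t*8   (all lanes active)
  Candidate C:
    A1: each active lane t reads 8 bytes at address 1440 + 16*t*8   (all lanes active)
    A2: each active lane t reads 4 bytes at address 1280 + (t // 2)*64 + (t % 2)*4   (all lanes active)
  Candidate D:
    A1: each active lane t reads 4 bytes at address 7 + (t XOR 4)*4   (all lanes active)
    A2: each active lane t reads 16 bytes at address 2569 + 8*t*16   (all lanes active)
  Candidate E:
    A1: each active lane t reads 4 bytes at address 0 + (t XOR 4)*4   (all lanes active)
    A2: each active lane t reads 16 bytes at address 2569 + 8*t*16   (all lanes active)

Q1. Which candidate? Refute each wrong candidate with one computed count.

A: A1 gives 1 transaction, not 4
B: A1 gives 1 transaction, not 4
C: A1 gives 32 transactions, not 4
D: A1 gives 5 transactions, not 4
E: all counts match (4,32)

Answer: E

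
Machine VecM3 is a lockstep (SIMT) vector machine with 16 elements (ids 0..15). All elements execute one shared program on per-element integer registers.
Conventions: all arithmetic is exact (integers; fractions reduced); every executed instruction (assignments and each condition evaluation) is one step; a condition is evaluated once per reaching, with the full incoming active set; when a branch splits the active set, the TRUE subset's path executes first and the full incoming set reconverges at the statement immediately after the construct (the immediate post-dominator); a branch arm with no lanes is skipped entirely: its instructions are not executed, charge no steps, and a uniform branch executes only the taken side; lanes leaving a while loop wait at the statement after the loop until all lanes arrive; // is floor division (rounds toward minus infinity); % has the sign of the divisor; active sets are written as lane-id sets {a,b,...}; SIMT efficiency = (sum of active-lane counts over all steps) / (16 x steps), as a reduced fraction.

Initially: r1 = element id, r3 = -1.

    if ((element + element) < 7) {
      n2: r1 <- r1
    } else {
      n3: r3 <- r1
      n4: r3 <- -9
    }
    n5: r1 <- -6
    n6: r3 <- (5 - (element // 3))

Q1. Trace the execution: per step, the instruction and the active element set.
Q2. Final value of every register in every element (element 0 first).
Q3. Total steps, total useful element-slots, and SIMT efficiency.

step 0: eval ((element + element) < 7) {0,1,2,3,4,5,6,7,8,9,10,11,12,13,14,15}
step 1: r1 <- r1                     {0,1,2,3}
step 2: r3 <- r1                     {4,5,6,7,8,9,10,11,12,13,14,15}
step 3: r3 <- -9                     {4,5,6,7,8,9,10,11,12,13,14,15}
step 4: r1 <- -6                     {0,1,2,3,4,5,6,7,8,9,10,11,12,13,14,15}
step 5: r3 <- (5 - (element // 3))   {0,1,2,3,4,5,6,7,8,9,10,11,12,13,14,15}

Answer: 6 steps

r1: -6,-6,-6,-6,-6,-6,-6,-6,-6,-6,-6,-6,-6,-6,-6,-6
r3: 5,5,5,4,4,4,3,3,3,2,2,2,1,1,1,0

steps = 6; useful = 76; efficiency = 76/96 = 19/24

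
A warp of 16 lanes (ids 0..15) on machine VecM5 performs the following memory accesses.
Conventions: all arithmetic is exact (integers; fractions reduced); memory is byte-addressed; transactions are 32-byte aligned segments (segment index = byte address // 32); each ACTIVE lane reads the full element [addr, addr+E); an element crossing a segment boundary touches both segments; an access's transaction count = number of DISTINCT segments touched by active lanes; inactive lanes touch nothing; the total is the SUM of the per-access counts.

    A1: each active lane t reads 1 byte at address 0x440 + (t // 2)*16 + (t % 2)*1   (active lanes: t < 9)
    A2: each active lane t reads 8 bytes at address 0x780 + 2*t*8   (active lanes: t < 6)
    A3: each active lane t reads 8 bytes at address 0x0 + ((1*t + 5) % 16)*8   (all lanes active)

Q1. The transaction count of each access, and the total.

A1: 3 transactions
A2: 3 transactions
A3: 4 transactions

Answer: 3,3,4; total 10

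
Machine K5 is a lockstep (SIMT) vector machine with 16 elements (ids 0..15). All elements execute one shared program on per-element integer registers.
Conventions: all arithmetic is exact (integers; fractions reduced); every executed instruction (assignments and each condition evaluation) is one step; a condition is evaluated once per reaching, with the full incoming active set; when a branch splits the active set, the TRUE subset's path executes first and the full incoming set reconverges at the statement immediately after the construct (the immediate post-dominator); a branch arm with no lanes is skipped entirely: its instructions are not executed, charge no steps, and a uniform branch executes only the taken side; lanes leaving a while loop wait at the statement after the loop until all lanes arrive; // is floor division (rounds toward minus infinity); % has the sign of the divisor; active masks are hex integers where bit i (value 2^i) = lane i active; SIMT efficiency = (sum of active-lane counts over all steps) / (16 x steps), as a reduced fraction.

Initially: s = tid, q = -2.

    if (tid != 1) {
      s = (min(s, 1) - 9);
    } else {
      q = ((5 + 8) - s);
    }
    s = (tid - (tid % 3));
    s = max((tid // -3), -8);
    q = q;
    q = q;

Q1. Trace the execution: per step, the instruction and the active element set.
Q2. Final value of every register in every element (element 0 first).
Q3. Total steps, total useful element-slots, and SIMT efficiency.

step 0: eval (tid != 1)              0xffff
step 1: s <- (min(s, 1) - 9)         0xfffd
step 2: q <- ((5 + 8) - s)           0x0002
step 3: s <- (tid - (tid % 3))       0xffff
step 4: s <- max((tid // -3), -8)    0xffff
step 5: q <- q                       0xffff
step 6: q <- q                       0xffff

Answer: 7 steps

s: 0,-1,-1,-1,-2,-2,-2,-3,-3,-3,-4,-4,-4,-5,-5,-5
q: -2,12,-2,-2,-2,-2,-2,-2,-2,-2,-2,-2,-2,-2,-2,-2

steps = 7; useful = 96; efficiency = 96/112 = 6/7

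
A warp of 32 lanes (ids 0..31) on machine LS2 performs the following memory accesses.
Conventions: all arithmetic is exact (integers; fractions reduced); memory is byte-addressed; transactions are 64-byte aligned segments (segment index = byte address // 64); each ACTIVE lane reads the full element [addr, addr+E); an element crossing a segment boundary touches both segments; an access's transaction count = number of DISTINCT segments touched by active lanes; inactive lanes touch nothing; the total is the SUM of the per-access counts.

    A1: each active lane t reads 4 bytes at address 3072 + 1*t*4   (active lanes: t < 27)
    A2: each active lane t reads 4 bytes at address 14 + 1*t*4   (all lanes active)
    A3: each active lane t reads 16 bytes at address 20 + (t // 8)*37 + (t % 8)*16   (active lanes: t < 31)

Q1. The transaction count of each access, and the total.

A1: 2 transactions
A2: 3 transactions
A3: 4 transactions

Answer: 2,3,4; total 9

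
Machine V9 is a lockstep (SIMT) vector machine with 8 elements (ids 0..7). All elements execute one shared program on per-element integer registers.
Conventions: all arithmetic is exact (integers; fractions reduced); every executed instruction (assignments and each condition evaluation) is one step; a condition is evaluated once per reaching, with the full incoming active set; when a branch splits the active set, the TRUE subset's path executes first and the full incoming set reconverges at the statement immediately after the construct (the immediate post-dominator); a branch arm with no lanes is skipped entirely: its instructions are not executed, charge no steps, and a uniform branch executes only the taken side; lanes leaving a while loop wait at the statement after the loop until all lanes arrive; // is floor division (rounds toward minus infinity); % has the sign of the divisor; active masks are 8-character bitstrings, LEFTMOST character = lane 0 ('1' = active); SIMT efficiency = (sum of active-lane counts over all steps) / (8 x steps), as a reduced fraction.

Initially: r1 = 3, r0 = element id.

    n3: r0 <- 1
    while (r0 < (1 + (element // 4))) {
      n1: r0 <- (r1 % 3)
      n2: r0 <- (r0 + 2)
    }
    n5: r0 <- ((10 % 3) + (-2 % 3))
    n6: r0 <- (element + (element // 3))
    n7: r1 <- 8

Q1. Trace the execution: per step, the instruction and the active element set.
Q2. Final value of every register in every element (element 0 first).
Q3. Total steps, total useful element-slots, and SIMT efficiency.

step 0: r0 <- 1                      11111111
step 1: eval (r0 < (1 + (element // 4))) 11111111
step 2: r0 <- (r1 % 3)               00001111
step 3: r0 <- (r0 + 2)               00001111
step 4: eval (r0 < (1 + (element // 4))) 00001111
step 5: r0 <- ((10 % 3) + (-2 % 3))  11111111
step 6: r0 <- (element + (element // 3)) 11111111
step 7: r1 <- 8                      11111111

Answer: 8 steps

r1: 8,8,8,8,8,8,8,8
r0: 0,1,2,4,5,6,8,9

steps = 8; useful = 52; efficiency = 52/64 = 13/16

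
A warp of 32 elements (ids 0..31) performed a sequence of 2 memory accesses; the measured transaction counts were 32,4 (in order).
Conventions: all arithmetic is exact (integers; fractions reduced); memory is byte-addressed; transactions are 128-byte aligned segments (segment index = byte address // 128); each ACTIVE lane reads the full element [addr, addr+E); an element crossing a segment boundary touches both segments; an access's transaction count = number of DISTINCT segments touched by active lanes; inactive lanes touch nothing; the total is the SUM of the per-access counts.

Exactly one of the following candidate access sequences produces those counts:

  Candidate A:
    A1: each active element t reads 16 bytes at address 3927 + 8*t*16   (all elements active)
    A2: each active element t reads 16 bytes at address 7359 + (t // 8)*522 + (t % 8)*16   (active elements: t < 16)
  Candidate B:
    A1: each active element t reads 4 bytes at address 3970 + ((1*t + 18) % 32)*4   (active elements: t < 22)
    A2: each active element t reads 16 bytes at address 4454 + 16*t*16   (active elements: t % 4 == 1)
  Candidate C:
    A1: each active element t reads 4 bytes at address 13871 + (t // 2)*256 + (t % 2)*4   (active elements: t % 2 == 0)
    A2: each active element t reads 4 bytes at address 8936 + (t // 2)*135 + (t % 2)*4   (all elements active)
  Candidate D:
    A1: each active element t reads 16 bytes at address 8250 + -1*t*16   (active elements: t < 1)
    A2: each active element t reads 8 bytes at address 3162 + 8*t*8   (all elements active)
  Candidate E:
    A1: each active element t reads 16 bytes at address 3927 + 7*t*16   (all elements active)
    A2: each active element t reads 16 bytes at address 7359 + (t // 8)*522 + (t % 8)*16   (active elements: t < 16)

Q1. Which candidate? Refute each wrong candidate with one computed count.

B: A1 gives 2 transactions, not 32
C: A1 gives 16 transactions, not 32
D: A1 gives 1 transaction, not 32
E: A1 gives 28 transactions, not 32
A: all counts match (32,4)

Answer: A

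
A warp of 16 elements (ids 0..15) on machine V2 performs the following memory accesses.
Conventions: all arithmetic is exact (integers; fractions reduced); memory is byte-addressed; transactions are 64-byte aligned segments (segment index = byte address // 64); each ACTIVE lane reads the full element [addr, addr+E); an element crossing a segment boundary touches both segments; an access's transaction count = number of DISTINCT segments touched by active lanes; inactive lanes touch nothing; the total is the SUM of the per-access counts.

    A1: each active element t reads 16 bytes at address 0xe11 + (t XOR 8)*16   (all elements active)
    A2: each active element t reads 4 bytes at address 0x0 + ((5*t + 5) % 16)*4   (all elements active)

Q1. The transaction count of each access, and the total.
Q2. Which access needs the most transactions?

A1: 5 transactions
A2: 1 transaction

Answer: 5,1; total 6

Answer: A1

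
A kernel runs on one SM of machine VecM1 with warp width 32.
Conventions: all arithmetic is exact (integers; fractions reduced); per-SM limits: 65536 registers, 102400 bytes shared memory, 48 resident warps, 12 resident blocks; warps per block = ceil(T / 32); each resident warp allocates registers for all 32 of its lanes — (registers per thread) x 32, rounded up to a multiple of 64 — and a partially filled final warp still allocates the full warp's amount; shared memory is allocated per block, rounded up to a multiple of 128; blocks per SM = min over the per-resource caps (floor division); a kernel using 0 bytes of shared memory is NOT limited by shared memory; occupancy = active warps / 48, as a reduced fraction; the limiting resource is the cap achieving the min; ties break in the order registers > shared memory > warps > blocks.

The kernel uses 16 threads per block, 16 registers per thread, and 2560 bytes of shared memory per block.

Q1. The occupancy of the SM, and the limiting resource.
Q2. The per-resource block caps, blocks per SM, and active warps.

Answer: occupancy 1/4, limited by blocks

registers: 128 blocks
shared memory: 40 blocks
warps: 48 blocks
blocks: 12 blocks

Answer: 12 blocks, 12 active warps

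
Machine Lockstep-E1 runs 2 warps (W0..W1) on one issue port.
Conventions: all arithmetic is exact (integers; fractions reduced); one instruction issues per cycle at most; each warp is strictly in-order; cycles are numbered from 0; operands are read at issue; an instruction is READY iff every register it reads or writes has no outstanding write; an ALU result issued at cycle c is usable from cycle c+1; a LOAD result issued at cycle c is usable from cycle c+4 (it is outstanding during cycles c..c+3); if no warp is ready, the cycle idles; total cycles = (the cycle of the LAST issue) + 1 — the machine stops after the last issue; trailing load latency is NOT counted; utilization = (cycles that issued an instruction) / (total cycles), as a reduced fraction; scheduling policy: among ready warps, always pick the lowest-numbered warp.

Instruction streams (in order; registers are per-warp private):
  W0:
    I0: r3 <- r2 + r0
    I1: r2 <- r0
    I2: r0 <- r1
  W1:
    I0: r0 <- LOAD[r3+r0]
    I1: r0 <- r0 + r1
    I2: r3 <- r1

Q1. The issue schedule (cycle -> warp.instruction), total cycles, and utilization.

cycle 0: W0.I0
cycle 1: W0.I1
cycle 2: W0.I2
cycle 3: W1.I0
cycle 4: idle
cycle 5: idle
cycle 6: idle
cycle 7: W1.I1
cycle 8: W1.I2

Answer: 9 cycles, utilization 2/3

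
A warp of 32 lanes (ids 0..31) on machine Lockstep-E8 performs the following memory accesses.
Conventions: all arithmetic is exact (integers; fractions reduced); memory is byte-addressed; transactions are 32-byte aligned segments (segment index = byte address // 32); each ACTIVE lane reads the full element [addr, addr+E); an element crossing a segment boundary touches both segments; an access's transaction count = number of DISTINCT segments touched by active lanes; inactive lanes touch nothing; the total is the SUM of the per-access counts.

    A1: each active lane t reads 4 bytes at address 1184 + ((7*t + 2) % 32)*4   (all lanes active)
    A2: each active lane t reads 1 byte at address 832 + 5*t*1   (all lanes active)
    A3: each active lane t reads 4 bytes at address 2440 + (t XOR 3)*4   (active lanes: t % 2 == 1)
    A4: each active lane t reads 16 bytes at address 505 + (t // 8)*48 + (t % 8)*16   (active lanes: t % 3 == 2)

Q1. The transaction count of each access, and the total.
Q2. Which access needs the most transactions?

A1: 4 transactions
A2: 5 transactions
A3: 5 transactions
A4: 8 transactions

Answer: 4,5,5,8; total 22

Answer: A4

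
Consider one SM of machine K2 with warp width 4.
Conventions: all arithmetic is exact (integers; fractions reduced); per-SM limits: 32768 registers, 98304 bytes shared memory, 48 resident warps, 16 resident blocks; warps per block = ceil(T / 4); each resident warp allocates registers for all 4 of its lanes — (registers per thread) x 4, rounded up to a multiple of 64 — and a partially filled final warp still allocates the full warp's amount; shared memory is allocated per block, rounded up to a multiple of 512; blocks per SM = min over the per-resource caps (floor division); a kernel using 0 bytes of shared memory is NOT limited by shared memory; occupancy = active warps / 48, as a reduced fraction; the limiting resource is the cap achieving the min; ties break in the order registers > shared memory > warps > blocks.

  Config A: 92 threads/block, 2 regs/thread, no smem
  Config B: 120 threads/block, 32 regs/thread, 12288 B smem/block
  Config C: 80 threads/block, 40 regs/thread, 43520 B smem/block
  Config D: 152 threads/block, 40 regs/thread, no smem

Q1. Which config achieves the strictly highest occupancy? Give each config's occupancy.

occupancies: A 23/24, B 5/8, C 5/6, D 19/24

Answer: A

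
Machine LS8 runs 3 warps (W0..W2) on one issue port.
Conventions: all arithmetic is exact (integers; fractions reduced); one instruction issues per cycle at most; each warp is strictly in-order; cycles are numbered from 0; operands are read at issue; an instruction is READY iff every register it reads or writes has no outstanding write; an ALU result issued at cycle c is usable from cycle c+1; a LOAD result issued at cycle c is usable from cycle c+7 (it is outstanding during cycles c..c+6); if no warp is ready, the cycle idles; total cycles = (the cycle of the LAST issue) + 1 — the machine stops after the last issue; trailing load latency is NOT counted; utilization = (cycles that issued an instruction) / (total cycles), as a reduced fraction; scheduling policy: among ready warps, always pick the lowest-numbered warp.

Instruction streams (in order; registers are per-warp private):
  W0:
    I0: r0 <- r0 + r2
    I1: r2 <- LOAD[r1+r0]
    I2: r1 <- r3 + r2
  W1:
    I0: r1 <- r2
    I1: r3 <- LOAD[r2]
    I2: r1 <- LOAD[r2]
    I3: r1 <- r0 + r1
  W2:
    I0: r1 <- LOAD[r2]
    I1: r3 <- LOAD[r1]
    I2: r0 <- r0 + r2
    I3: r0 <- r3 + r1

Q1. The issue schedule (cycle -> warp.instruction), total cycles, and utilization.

cycle 0: W0.I0
cycle 1: W0.I1
cycle 2: W1.I0
cycle 3: W1.I1
cycle 4: W1.I2
cycle 5: W2.I0
cycle 6: idle
cycle 7: idle
cycle 8: W0.I2
cycle 9: idle
cycle 10: idle
cycle 11: W1.I3
cycle 12: W2.I1
cycle 13: W2.I2
cycle 14: idle
cycle 15: idle
cycle 16: idle
cycle 17: idle
cycle 18: idle
cycle 19: W2.I3

Answer: 20 cycles, utilization 11/20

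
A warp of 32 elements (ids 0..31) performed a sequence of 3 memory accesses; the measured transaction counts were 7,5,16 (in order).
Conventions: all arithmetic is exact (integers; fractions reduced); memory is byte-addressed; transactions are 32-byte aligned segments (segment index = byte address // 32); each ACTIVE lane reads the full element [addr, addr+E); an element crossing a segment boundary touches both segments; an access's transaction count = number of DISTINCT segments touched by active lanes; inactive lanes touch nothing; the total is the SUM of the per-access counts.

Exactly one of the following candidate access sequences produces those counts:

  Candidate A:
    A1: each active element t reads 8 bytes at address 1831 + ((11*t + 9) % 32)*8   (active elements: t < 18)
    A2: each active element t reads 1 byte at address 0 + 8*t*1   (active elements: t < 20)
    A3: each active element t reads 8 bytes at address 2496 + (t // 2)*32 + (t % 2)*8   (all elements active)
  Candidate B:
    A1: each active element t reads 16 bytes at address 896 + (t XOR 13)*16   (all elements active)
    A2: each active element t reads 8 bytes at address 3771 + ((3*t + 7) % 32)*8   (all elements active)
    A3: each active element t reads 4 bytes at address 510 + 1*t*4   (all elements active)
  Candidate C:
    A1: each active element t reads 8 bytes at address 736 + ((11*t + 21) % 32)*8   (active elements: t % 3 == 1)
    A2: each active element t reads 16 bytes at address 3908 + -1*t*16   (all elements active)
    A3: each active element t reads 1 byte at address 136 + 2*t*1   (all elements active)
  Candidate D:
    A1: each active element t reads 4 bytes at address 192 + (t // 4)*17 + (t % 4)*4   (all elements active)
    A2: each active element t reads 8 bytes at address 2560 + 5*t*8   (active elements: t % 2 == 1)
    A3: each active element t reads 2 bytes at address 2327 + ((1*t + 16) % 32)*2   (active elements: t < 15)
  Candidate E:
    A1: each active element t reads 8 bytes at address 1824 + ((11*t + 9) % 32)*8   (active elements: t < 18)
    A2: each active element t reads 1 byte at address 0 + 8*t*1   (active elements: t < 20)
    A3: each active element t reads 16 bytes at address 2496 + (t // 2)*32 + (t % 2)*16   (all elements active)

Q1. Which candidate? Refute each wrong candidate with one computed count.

A: A1 gives 8 transactions, not 7
B: A1 gives 16 transactions, not 7
C: A1 gives 3 transactions, not 7
D: A1 gives 5 transactions, not 7
E: all counts match (7,5,16)

Answer: E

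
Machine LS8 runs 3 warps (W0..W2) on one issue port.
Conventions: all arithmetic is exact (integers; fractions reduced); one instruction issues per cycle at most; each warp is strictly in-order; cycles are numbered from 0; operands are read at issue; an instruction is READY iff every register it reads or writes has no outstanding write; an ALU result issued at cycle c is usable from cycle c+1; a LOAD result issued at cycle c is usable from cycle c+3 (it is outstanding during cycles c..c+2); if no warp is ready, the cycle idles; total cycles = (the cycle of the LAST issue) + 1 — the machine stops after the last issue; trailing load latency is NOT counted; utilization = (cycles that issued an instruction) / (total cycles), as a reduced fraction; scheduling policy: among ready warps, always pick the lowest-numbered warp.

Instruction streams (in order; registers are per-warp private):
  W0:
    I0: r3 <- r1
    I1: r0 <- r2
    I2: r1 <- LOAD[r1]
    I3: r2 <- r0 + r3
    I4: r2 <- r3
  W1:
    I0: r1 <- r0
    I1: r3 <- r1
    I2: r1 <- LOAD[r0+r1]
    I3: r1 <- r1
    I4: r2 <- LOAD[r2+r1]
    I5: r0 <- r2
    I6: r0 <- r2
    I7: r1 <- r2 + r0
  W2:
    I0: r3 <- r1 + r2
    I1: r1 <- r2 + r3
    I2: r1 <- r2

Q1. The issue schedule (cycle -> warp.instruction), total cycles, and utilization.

cycle 0: W0.I0
cycle 1: W0.I1
cycle 2: W0.I2
cycle 3: W0.I3
cycle 4: W0.I4
cycle 5: W1.I0
cycle 6: W1.I1
cycle 7: W1.I2
cycle 8: W2.I0
cycle 9: W2.I1
cycle 10: W1.I3
cycle 11: W1.I4
cycle 12: W2.I2
cycle 13: idle
cycle 14: W1.I5
cycle 15: W1.I6
cycle 16: W1.I7

Answer: 17 cycles, utilization 16/17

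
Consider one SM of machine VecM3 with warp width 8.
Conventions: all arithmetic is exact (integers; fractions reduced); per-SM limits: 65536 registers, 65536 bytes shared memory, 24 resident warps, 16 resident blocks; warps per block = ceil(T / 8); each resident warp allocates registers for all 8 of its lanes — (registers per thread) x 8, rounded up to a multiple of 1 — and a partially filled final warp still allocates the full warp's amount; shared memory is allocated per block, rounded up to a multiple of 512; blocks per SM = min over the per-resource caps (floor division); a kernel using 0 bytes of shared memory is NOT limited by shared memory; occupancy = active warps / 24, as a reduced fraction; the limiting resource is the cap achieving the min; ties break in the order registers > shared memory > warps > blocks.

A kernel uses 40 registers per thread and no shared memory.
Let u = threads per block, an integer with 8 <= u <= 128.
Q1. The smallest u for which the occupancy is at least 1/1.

Answer: u = 9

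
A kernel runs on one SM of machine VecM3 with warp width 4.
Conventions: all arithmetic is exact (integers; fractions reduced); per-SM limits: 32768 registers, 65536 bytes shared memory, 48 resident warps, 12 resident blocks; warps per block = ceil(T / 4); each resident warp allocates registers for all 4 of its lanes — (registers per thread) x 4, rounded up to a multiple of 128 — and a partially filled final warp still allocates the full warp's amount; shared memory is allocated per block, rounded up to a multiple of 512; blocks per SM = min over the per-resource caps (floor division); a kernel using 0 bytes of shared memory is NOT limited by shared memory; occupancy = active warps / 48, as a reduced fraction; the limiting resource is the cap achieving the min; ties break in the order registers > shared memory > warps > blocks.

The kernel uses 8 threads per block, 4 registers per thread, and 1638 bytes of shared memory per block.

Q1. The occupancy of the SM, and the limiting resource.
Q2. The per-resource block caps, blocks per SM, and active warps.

Answer: occupancy 1/2, limited by blocks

registers: 128 blocks
shared memory: 32 blocks
warps: 24 blocks
blocks: 12 blocks

Answer: 12 blocks, 24 active warps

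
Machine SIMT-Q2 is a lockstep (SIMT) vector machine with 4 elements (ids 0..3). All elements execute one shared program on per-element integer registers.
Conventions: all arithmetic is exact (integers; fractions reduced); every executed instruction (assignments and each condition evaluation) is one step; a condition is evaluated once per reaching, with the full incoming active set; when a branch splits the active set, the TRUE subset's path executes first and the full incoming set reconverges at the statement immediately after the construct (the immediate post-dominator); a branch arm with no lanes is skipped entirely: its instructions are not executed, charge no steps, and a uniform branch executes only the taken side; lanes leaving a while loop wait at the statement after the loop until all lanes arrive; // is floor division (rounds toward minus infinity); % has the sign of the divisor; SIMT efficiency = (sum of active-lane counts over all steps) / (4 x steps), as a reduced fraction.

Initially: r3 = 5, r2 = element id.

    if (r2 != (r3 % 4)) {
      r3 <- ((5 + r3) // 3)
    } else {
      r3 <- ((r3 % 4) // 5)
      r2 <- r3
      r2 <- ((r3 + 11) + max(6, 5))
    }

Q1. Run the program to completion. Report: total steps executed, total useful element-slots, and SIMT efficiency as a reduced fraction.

Answer: 5 steps, 10 useful, 1/2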